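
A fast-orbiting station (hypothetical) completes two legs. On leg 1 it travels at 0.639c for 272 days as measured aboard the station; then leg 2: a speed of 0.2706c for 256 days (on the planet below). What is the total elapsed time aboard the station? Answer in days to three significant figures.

Leg 1: 272 days is already measured aboard the station.
Leg 2: γ = 1/√(1 − 0.2706²) = 1/√0.9268 = 1.039; τ_2 = 256/1.039 = 246.4 days.
Total: 272.0 + 246.4 days.

τ = 518 days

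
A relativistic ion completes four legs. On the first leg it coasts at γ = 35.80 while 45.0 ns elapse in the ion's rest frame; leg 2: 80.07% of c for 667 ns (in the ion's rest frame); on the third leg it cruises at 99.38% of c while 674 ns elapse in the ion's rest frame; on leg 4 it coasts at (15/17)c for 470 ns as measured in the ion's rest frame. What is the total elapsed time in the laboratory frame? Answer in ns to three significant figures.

Δt = 9790 ns

Leg 1: γ = 35.80; Δt_1 = 35.80 × 45.0 = 1611 ns.
Leg 2: β = 0.8007; γ = 1/√(1 − 0.8007²) = 1/√0.3589 = 1.669; Δt_2 = 1.669 × 667 = 1113 ns.
Leg 3: β = 0.9938; γ = 1/√(1 − 0.9938²) = 1/√0.01236 = 8.994; Δt_3 = 8.994 × 674 = 6062 ns.
Leg 4: γ = 1/√(1 − (15/17)²) = 17/8 = 2.125; Δt_4 = 2.125 × 470 = 998.8 ns.
Total: 1611 + 1113 + 6062 + 998.8 ns.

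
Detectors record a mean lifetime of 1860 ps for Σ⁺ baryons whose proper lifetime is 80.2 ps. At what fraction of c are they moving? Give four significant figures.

β = 0.9991

γ = Δt/τ₀ = 1860/80.2 = 23.19
β = √(1 − 1/γ²) = √(1 − 0.001859) = √0.9981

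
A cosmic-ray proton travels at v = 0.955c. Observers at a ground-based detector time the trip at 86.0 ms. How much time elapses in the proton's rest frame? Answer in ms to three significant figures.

τ = 25.5 ms

γ = 1/√(1 − 0.955²) = 1/√0.08798 = 3.371
The interval measured at a ground-based detector is the dilated one; the clock in the proton's rest frame measures the proper time τ = Δt/γ = 86.0/3.371 ms.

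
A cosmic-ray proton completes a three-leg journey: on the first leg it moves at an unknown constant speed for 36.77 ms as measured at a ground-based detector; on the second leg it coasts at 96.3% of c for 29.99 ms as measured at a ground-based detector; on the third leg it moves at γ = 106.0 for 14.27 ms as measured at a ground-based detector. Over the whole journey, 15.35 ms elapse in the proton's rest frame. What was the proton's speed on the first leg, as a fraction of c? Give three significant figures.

Leg 1: speed unknown; τ_1 = 36.77/γ_1.
Leg 2: β = 0.963; γ = 1/√(1 − 0.963²) = 1/√0.07263 = 3.711; τ_2 = 29.99/3.711 = 8.082 ms.
Leg 3: γ = 106.0; τ_3 = 14.27/106.0 = 0.1346 ms.
Total proper time: τ_1 + 8.082 + 0.1346 = 15.35, so τ_1 = 15.35 − 8.217 = 7.133 ms.
γ_1 = 36.77/7.133 = 5.155; β = √(1 − 1/γ²) = √0.9624.

β = 0.981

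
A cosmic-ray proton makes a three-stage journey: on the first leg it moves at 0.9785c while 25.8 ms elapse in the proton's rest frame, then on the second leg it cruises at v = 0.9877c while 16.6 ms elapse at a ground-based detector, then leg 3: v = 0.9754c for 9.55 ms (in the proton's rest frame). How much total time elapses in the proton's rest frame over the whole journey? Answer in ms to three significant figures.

Leg 1: 25.8 ms is already measured in the proton's rest frame.
Leg 2: γ = 1/√(1 − 0.9877²) = 1/√0.02445 = 6.395; τ_2 = 16.6/6.395 = 2.596 ms.
Leg 3: 9.55 ms is already measured in the proton's rest frame.
Total: 25.80 + 2.596 + 9.550 ms.

τ = 37.9 ms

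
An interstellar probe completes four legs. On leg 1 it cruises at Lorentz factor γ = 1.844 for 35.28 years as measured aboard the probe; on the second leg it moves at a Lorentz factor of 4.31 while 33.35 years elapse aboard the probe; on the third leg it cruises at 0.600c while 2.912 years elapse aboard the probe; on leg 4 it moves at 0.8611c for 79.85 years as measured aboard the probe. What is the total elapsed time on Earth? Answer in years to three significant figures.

Leg 1: γ = 1.844; Δt_1 = 1.844 × 35.28 = 65.06 years.
Leg 2: γ = 4.31; Δt_2 = 4.310 × 33.35 = 143.7 years.
Leg 3: γ = 1/√(1 − 0.600²) = 5/4 = 1.250; Δt_3 = 1.250 × 2.912 = 3.640 years.
Leg 4: γ = 1/√(1 − 0.8611²) = 1/√0.2585 = 1.967; Δt_4 = 1.967 × 79.85 = 157.1 years.
Total: 65.06 + 143.7 + 3.640 + 157.1 years.

Δt = 369 years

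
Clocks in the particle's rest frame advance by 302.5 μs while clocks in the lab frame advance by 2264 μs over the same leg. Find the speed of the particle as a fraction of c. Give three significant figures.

v = 0.991c

The proper time is measured in the particle's rest frame (both events occur at the particle's location); Δt is measured in the lab frame. γ = Δt/τ = 2264/302.5 = 7.484.
β = √(1 − 1/γ²) = √(1 − 0.01785) = √0.9821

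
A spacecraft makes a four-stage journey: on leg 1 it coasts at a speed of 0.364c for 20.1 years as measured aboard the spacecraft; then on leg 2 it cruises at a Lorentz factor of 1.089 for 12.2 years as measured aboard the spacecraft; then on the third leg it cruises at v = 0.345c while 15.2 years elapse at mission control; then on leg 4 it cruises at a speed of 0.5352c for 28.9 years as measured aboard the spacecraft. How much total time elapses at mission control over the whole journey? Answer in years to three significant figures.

Δt = 84.3 years

Leg 1: γ = 1/√(1 − 0.364²) = 1/√0.8675 = 1.074; Δt_1 = 1.074 × 20.1 = 21.58 years.
Leg 2: γ = 1.089; Δt_2 = 1.089 × 12.2 = 13.29 years.
Leg 3: 15.2 years is already measured at mission control.
Leg 4: γ = 1/√(1 − 0.5352²) = 1/√0.7136 = 1.184; Δt_4 = 1.184 × 28.9 = 34.21 years.
Total: 21.58 + 13.29 + 15.20 + 34.21 years.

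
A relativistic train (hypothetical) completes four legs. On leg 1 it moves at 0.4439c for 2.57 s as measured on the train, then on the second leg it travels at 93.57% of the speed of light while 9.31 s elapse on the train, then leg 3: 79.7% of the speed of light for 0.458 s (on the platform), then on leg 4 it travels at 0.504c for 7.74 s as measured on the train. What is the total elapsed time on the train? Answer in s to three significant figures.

τ = 19.9 s

Leg 1: 2.57 s is already measured on the train.
Leg 2: 9.31 s is already measured on the train.
Leg 3: β = 0.797; γ = 1/√(1 − 0.797²) = 1/√0.3648 = 1.656; τ_3 = 0.458/1.656 = 0.2766 s.
Leg 4: 7.74 s is already measured on the train.
Total: 2.570 + 9.310 + 0.2766 + 7.740 s.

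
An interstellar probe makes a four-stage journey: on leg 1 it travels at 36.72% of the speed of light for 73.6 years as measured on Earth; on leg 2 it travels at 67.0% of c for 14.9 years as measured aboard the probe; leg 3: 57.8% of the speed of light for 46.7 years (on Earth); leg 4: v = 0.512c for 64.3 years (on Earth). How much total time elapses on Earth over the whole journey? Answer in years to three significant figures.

Δt = 205 years

Leg 1: 73.6 years is already measured on Earth.
Leg 2: β = 0.670; γ = 1/√(1 − 0.670²) = 1/√0.5511 = 1.347; Δt_2 = 1.347 × 14.9 = 20.07 years.
Leg 3: 46.7 years is already measured on Earth.
Leg 4: 64.3 years is already measured on Earth.
Total: 73.60 + 20.07 + 46.70 + 64.30 years.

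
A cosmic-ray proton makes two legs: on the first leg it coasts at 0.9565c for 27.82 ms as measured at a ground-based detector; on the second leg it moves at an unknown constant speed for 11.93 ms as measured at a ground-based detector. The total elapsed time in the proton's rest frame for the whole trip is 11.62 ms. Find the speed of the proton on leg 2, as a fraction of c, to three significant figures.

Leg 1: γ = 1/√(1 − 0.9565²) = 1/√0.08511 = 3.428; τ_1 = 27.82/3.428 = 8.116 ms.
Leg 2: speed unknown; τ_2 = 11.93/γ_2.
Total proper time: 8.116 + τ_2 = 11.62, so τ_2 = 11.62 − 8.116 = 3.504 ms.
γ_2 = 11.93/3.504 = 3.405; β = √(1 − 1/γ²) = √0.9137.

β = 0.956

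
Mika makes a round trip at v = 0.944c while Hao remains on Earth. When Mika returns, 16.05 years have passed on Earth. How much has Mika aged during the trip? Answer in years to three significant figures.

γ = 1/√(1 − 0.944²) = 1/√0.1089 = 3.031
Mika's clock measures proper time along the trip: τ = Δt/γ = 16.05/3.031 years.

τ = 5.30 years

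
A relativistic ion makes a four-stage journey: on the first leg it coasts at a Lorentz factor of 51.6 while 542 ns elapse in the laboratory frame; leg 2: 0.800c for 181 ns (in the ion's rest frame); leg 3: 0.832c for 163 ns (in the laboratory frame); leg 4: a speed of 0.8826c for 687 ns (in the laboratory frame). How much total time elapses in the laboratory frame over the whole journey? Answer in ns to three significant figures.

Δt = 1690 ns

Leg 1: 542 ns is already measured in the laboratory frame.
Leg 2: γ = 1/√(1 − 0.800²) = 5/3 ≈ 1.667; Δt_2 = 1.667 × 181 = 301.7 ns.
Leg 3: 163 ns is already measured in the laboratory frame.
Leg 4: 687 ns is already measured in the laboratory frame.
Total: 542.0 + 301.7 + 163.0 + 687.0 ns.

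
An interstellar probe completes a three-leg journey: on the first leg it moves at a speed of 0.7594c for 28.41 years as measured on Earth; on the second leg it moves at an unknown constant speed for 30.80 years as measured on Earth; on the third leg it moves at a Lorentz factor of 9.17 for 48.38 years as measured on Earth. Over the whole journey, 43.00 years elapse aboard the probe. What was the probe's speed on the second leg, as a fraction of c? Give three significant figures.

β = 0.781

Leg 1: γ = 1/√(1 − 0.7594²) = 1/√0.4233 = 1.537; τ_1 = 28.41/1.537 = 18.48 years.
Leg 2: speed unknown; τ_2 = 30.80/γ_2.
Leg 3: γ = 9.17; τ_3 = 48.38/9.170 = 5.276 years.
Total proper time: 18.48 + τ_2 + 5.276 = 43.00, so τ_2 = 43.00 − 23.76 = 19.24 years.
γ_2 = 30.80/19.24 = 1.601; β = √(1 − 1/γ²) = √0.6098.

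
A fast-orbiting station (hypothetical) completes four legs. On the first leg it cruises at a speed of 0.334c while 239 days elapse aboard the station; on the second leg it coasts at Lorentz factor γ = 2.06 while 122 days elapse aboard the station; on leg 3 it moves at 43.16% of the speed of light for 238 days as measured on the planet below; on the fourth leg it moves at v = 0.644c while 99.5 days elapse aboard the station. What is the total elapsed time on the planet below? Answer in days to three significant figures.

Δt = 873 days

Leg 1: γ = 1/√(1 − 0.334²) = 1/√0.8884 = 1.061; Δt_1 = 1.061 × 239 = 253.6 days.
Leg 2: γ = 2.06; Δt_2 = 2.060 × 122 = 251.3 days.
Leg 3: 238 days is already measured on the planet below.
Leg 4: γ = 1/√(1 − 0.644²) = 1/√0.5853 = 1.307; Δt_4 = 1.307 × 99.5 = 130.1 days.
Total: 253.6 + 251.3 + 238.0 + 130.1 days.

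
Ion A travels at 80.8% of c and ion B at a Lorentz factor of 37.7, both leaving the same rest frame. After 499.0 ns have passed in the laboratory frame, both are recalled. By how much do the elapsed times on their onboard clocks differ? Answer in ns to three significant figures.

A: β = 0.808; γ = 1/√(1 − 0.808²) = 1/√0.3471 = 1.697; τ_A = 499.0/1.697 = 294.0 ns.
B: γ = 37.7; τ_B = 499.0/37.70 = 13.24 ns.

|τ_A − τ_B| = 281 ns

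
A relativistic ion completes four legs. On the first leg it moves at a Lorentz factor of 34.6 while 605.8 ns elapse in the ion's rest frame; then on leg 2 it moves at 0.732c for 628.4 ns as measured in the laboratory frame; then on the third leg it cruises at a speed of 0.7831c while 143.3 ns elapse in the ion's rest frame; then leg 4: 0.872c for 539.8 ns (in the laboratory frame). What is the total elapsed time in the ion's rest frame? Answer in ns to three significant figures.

Leg 1: 605.8 ns is already measured in the ion's rest frame.
Leg 2: γ = 1/√(1 − 0.732²) = 1/√0.4642 = 1.468; τ_2 = 628.4/1.468 = 428.1 ns.
Leg 3: 143.3 ns is already measured in the ion's rest frame.
Leg 4: γ = 1/√(1 − 0.872²) = 1/√0.2396 = 2.043; τ_4 = 539.8/2.043 = 264.2 ns.
Total: 605.8 + 428.1 + 143.3 + 264.2 ns.

τ = 1440 ns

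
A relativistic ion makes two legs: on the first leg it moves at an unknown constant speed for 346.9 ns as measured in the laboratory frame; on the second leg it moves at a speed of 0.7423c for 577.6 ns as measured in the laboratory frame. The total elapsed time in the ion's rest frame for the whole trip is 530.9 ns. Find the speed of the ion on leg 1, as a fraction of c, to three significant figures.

β = 0.910

Leg 1: speed unknown; τ_1 = 346.9/γ_1.
Leg 2: γ = 1/√(1 − 0.7423²) = 1/√0.4490 = 1.492; τ_2 = 577.6/1.492 = 387.0 ns.
Total proper time: τ_1 + 387.0 = 530.9, so τ_1 = 530.9 − 387.0 = 143.9 ns.
γ_1 = 346.9/143.9 = 2.411; β = √(1 − 1/γ²) = √0.8280.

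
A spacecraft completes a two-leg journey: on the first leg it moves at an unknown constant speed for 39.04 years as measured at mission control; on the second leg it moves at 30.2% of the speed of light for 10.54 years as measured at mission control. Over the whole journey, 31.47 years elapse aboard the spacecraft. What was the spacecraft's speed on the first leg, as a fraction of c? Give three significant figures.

β = 0.836

Leg 1: speed unknown; τ_1 = 39.04/γ_1.
Leg 2: β = 0.302; γ = 1/√(1 − 0.302²) = 1/√0.9088 = 1.049; τ_2 = 10.54/1.049 = 10.05 years.
Total proper time: τ_1 + 10.05 = 31.47, so τ_1 = 31.47 − 10.05 = 21.42 years.
γ_1 = 39.04/21.42 = 1.822; β = √(1 − 1/γ²) = √0.6989.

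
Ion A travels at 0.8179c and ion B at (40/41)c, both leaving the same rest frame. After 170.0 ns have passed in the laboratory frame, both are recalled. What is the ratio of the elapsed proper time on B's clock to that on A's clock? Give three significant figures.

A: γ = 1/√(1 − 0.8179²) = 1/√0.3310 = 1.738. B: γ = 1/√(1 − (40/41)²) = 41/9 ≈ 4.556.
τ_A/τ_B = γ_B/γ_A = 4.556/1.738 = 2.621, so τ_B/τ_A = 0.3815.

τ_B/τ_A = 0.382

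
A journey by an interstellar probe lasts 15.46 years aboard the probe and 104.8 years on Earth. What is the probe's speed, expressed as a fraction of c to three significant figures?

The proper time is measured aboard the probe (both events occur at the probe's location); Δt is measured on Earth. γ = Δt/τ = 104.8/15.46 = 6.779.
β = √(1 − 1/γ²) = √(1 − 0.02176) = √0.9782

v = 0.989c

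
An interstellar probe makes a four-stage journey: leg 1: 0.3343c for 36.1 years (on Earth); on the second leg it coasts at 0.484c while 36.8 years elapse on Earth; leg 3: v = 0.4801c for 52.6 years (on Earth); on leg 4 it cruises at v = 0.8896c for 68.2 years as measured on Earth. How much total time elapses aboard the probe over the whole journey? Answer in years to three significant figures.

τ = 144 years

Leg 1: γ = 1/√(1 − 0.3343²) = 1/√0.8882 = 1.061; τ_1 = 36.1/1.061 = 34.02 years.
Leg 2: γ = 1/√(1 − 0.484²) = 1/√0.7657 = 1.143; τ_2 = 36.8/1.143 = 32.20 years.
Leg 3: γ = 1/√(1 − 0.4801²) = 1/√0.7695 = 1.140; τ_3 = 52.6/1.140 = 46.14 years.
Leg 4: γ = 1/√(1 − 0.8896²) = 1/√0.2086 = 2.189; τ_4 = 68.2/2.189 = 31.15 years.
Total: 34.02 + 32.20 + 46.14 + 31.15 years.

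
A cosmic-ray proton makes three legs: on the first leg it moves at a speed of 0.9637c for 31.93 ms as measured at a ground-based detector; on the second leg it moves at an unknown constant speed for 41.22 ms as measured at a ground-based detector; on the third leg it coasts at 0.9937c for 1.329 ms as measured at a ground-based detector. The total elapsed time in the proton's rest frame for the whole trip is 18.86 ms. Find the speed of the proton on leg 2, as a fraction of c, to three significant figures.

β = 0.969

Leg 1: γ = 1/√(1 − 0.9637²) = 1/√0.07128 = 3.745; τ_1 = 31.93/3.745 = 8.525 ms.
Leg 2: speed unknown; τ_2 = 41.22/γ_2.
Leg 3: γ = 1/√(1 − 0.9937²) = 1/√0.01256 = 8.923; τ_3 = 1.329/8.923 = 0.1489 ms.
Total proper time: 8.525 + τ_2 + 0.1489 = 18.86, so τ_2 = 18.86 − 8.674 = 10.19 ms.
γ_2 = 41.22/10.19 = 4.047; β = √(1 − 1/γ²) = √0.9389.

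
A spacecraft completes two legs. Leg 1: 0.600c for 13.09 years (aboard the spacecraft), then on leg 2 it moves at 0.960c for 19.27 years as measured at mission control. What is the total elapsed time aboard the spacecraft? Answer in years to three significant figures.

Leg 1: 13.09 years is already measured aboard the spacecraft.
Leg 2: γ = 1/√(1 − 0.960²) = 25/7 ≈ 3.571; τ_2 = 19.27/3.571 = 5.396 years.
Total: 13.09 + 5.396 years.

τ = 18.5 years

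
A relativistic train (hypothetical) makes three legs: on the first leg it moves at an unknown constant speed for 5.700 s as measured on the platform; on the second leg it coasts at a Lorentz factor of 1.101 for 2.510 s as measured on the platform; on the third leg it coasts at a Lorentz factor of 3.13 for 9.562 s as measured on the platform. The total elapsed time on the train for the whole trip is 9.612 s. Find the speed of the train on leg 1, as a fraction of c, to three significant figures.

Leg 1: speed unknown; τ_1 = 5.700/γ_1.
Leg 2: γ = 1.101; τ_2 = 2.510/1.101 = 2.280 s.
Leg 3: γ = 3.13; τ_3 = 9.562/3.130 = 3.055 s.
Total proper time: τ_1 + 2.280 + 3.055 = 9.612, so τ_1 = 9.612 − 5.335 = 4.277 s.
γ_1 = 5.700/4.277 = 1.333; β = √(1 − 1/γ²) = √0.4369.

β = 0.661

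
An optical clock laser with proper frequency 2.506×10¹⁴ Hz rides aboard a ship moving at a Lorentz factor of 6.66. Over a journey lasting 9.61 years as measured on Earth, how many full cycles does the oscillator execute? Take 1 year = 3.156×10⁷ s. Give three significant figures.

γ = 6.66
The oscillator's own cycle count is N = f × τ where τ is the proper time on the ship. τ = Δt/γ = 9.61/6.660 = 1.443 years = 4.554×10⁷ s.
N = 2.506×10¹⁴ × 4.554×10⁷ = 1.141×10²².

N = 1.14×10²²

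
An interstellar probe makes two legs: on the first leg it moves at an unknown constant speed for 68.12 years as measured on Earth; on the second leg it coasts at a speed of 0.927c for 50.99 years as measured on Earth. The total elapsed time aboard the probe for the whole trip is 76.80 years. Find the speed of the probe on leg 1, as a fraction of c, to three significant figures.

Leg 1: speed unknown; τ_1 = 68.12/γ_1.
Leg 2: γ = 1/√(1 − 0.927²) = 1/√0.1407 = 2.666; τ_2 = 50.99/2.666 = 19.12 years.
Total proper time: τ_1 + 19.12 = 76.80, so τ_1 = 76.80 − 19.12 = 57.68 years.
γ_1 = 68.12/57.68 = 1.181; β = √(1 − 1/γ²) = √0.2831.

β = 0.532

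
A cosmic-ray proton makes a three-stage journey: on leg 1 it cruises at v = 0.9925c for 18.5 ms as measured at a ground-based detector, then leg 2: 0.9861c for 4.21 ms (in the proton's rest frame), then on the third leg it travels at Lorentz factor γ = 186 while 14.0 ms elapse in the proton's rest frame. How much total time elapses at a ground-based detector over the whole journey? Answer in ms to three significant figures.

Leg 1: 18.5 ms is already measured at a ground-based detector.
Leg 2: γ = 1/√(1 − 0.9861²) = 1/√0.02761 = 6.019; Δt_2 = 6.019 × 4.21 = 25.34 ms.
Leg 3: γ = 186; Δt_3 = 186.0 × 14.0 = 2604 ms.
Total: 18.50 + 25.34 + 2604 ms.

Δt = 2650 ms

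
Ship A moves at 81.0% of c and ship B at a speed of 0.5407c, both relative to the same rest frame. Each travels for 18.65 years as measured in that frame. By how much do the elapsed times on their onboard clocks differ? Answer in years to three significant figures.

|τ_A − τ_B| = 4.75 years

A: β = 0.810; γ = 1/√(1 − 0.810²) = 1/√0.3439 = 1.705; τ_A = 18.65/1.705 = 10.94 years.
B: γ = 1/√(1 − 0.5407²) = 1/√0.7076 = 1.189; τ_B = 18.65/1.189 = 15.69 years.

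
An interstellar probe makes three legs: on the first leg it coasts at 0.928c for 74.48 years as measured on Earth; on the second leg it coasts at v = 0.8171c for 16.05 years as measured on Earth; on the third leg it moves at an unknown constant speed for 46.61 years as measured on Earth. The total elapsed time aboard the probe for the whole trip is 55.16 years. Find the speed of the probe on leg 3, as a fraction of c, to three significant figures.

Leg 1: γ = 1/√(1 − 0.928²) = 1/√0.1388 = 2.684; τ_1 = 74.48/2.684 = 27.75 years.
Leg 2: γ = 1/√(1 − 0.8171²) = 1/√0.3323 = 1.735; τ_2 = 16.05/1.735 = 9.253 years.
Leg 3: speed unknown; τ_3 = 46.61/γ_3.
Total proper time: 27.75 + 9.253 + τ_3 = 55.16, so τ_3 = 55.16 − 37.00 = 18.16 years.
γ_3 = 46.61/18.16 = 2.567; β = √(1 − 1/γ²) = √0.8482.

β = 0.921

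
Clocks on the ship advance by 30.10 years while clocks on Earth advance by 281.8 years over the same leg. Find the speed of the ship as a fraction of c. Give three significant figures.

v = 0.994c

The proper time is measured on the ship (both events occur at the ship's location); Δt is measured on Earth. γ = Δt/τ = 281.8/30.10 = 9.362.
β = √(1 − 1/γ²) = √(1 − 0.01141) = √0.9886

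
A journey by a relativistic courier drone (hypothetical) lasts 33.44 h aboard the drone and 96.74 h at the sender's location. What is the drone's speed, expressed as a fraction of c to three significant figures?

v = 0.938c

The proper time is measured aboard the drone (both events occur at the drone's location); Δt is measured at the sender's location. γ = Δt/τ = 96.74/33.44 = 2.893.
β = √(1 − 1/γ²) = √(1 − 0.1195) = √0.8805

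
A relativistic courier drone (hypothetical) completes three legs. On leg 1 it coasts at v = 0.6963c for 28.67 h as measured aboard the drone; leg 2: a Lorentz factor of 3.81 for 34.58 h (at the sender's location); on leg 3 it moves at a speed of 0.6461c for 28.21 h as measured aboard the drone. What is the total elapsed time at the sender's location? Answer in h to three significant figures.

Δt = 111 h

Leg 1: γ = 1/√(1 − 0.6963²) = 1/√0.5152 = 1.393; Δt_1 = 1.393 × 28.67 = 39.94 h.
Leg 2: 34.58 h is already measured at the sender's location.
Leg 3: γ = 1/√(1 − 0.6461²) = 1/√0.5826 = 1.310; Δt_3 = 1.310 × 28.21 = 36.96 h.
Total: 39.94 + 34.58 + 36.96 h.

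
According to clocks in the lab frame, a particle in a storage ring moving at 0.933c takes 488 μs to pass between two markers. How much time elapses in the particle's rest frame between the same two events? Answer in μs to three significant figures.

τ = 176 μs

γ = 1/√(1 − 0.933²) = 1/√0.1295 = 2.779
The interval measured in the lab frame is the dilated one; the clock in the particle's rest frame measures the proper time τ = Δt/γ = 488/2.779 μs.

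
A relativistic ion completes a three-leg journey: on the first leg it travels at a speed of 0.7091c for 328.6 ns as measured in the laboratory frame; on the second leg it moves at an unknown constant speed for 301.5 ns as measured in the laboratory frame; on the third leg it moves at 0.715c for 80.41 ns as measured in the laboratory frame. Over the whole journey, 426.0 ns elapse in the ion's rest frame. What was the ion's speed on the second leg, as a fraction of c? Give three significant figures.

β = 0.889

Leg 1: γ = 1/√(1 − 0.7091²) = 1/√0.4972 = 1.418; τ_1 = 328.6/1.418 = 231.7 ns.
Leg 2: speed unknown; τ_2 = 301.5/γ_2.
Leg 3: γ = 1/√(1 − 0.715²) = 1/√0.4888 = 1.430; τ_3 = 80.41/1.430 = 56.22 ns.
Total proper time: 231.7 + τ_2 + 56.22 = 426.0, so τ_2 = 426.0 − 287.9 = 138.1 ns.
γ_2 = 301.5/138.1 = 2.183; β = √(1 − 1/γ²) = √0.7902.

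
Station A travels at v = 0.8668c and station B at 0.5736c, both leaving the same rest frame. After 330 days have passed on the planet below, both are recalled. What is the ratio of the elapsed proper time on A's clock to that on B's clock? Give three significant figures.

τ_A/τ_B = 0.609

A: γ = 1/√(1 − 0.8668²) = 1/√0.2487 = 2.005. B: γ = 1/√(1 − 0.5736²) = 1/√0.6710 = 1.221.
τ_A/τ_B = γ_B/γ_A = 1.221/2.005 = 0.6088, so τ_A/τ_B = 0.6088.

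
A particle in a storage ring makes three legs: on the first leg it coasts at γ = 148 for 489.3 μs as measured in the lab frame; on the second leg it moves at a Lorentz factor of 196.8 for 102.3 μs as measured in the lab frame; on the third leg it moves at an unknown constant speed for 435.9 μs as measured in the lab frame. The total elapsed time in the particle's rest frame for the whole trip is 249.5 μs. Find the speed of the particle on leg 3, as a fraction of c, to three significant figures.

Leg 1: γ = 148; τ_1 = 489.3/148.0 = 3.306 μs.
Leg 2: γ = 196.8; τ_2 = 102.3/196.8 = 0.5198 μs.
Leg 3: speed unknown; τ_3 = 435.9/γ_3.
Total proper time: 3.306 + 0.5198 + τ_3 = 249.5, so τ_3 = 249.5 − 3.826 = 245.7 μs.
γ_3 = 435.9/245.7 = 1.774; β = √(1 − 1/γ²) = √0.6824.

β = 0.826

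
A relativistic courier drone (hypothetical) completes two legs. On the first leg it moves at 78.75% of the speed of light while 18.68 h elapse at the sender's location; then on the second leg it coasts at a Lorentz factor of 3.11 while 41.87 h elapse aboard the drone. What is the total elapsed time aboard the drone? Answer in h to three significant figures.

Leg 1: β = 0.7875; γ = 1/√(1 − 0.7875²) = 1/√0.3798 = 1.623; τ_1 = 18.68/1.623 = 11.51 h.
Leg 2: 41.87 h is already measured aboard the drone.
Total: 11.51 + 41.87 h.

τ = 53.4 h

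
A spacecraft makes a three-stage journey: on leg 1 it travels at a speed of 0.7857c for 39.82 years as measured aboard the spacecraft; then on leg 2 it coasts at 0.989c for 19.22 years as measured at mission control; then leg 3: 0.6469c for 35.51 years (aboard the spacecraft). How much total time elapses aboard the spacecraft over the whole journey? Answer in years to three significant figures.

Leg 1: 39.82 years is already measured aboard the spacecraft.
Leg 2: γ = 1/√(1 − 0.989²) = 1/√0.02188 = 6.761; τ_2 = 19.22/6.761 = 2.843 years.
Leg 3: 35.51 years is already measured aboard the spacecraft.
Total: 39.82 + 2.843 + 35.51 years.

τ = 78.2 years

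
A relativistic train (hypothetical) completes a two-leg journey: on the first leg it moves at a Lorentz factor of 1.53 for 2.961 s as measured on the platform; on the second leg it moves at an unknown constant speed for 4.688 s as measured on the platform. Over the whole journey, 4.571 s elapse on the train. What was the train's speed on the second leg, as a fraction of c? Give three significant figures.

Leg 1: γ = 1.53; τ_1 = 2.961/1.530 = 1.935 s.
Leg 2: speed unknown; τ_2 = 4.688/γ_2.
Total proper time: 1.935 + τ_2 = 4.571, so τ_2 = 4.571 − 1.935 = 2.636 s.
γ_2 = 4.688/2.636 = 1.779; β = √(1 − 1/γ²) = √0.6839.

β = 0.827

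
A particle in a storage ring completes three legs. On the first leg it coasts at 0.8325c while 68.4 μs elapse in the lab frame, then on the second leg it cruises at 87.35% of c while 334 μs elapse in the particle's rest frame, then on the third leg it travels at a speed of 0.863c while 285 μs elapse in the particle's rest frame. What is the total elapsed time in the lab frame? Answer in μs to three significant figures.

Leg 1: 68.4 μs is already measured in the lab frame.
Leg 2: β = 0.8735; γ = 1/√(1 − 0.8735²) = 1/√0.2370 = 2.054; Δt_2 = 2.054 × 334 = 686.1 μs.
Leg 3: γ = 1/√(1 − 0.863²) = 1/√0.2552 = 1.979; Δt_3 = 1.979 × 285 = 564.1 μs.
Total: 68.40 + 686.1 + 564.1 μs.

Δt = 1320 μs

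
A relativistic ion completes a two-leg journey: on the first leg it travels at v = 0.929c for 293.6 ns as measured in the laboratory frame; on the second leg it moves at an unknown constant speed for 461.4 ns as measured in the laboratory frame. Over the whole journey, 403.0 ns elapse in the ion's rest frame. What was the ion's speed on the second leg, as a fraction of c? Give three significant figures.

Leg 1: γ = 1/√(1 − 0.929²) = 1/√0.1370 = 2.702; τ_1 = 293.6/2.702 = 108.7 ns.
Leg 2: speed unknown; τ_2 = 461.4/γ_2.
Total proper time: 108.7 + τ_2 = 403.0, so τ_2 = 403.0 − 108.7 = 294.3 ns.
γ_2 = 461.4/294.3 = 1.568; β = √(1 − 1/γ²) = √0.5930.

β = 0.770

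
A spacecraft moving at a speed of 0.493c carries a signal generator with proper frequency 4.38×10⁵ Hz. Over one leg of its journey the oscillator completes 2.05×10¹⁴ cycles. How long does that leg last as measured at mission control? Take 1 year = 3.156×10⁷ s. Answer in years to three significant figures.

Δt = 17.0 years

γ = 1/√(1 − 0.493²) = 1/√0.7570 = 1.149
Proper time for N cycles: τ = N/f = 2.05×10¹⁴/(4.38×10⁵) = 4.680×10⁸ s = 14.83 years.
Lab-frame duration Δt = γτ = 1.149 × 14.83 = 17.05 years.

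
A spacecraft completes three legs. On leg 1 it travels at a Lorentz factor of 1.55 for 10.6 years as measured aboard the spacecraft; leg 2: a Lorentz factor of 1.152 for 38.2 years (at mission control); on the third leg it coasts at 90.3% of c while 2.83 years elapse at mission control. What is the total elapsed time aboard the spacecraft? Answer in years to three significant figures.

Leg 1: 10.6 years is already measured aboard the spacecraft.
Leg 2: γ = 1.152; τ_2 = 38.2/1.152 = 33.16 years.
Leg 3: β = 0.903; γ = 1/√(1 − 0.903²) = 1/√0.1846 = 2.328; τ_3 = 2.83/2.328 = 1.216 years.
Total: 10.60 + 33.16 + 1.216 years.

τ = 45.0 years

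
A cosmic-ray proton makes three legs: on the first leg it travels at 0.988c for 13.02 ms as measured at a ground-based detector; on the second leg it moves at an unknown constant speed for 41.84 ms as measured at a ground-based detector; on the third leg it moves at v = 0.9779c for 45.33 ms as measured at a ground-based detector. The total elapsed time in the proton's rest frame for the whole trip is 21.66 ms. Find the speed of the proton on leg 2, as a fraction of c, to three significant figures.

β = 0.970

Leg 1: γ = 1/√(1 − 0.988²) = 1/√0.02386 = 6.474; τ_1 = 13.02/6.474 = 2.011 ms.
Leg 2: speed unknown; τ_2 = 41.84/γ_2.
Leg 3: γ = 1/√(1 − 0.9779²) = 1/√0.04371 = 4.783; τ_3 = 45.33/4.783 = 9.477 ms.
Total proper time: 2.011 + τ_2 + 9.477 = 21.66, so τ_2 = 21.66 − 11.49 = 10.17 ms.
γ_2 = 41.84/10.17 = 4.113; β = √(1 − 1/γ²) = √0.9409.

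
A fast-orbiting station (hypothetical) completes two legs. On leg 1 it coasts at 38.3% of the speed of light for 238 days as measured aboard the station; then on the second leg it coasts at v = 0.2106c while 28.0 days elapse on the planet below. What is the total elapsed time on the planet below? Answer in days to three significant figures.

Leg 1: β = 0.383; γ = 1/√(1 − 0.383²) = 1/√0.8533 = 1.083; Δt_1 = 1.083 × 238 = 257.6 days.
Leg 2: 28.0 days is already measured on the planet below.
Total: 257.6 + 28.00 days.

Δt = 286 days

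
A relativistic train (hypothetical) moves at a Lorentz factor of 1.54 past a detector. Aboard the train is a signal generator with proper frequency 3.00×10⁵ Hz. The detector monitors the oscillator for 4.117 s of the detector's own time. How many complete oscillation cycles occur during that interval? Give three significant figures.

N = 8.02×10⁵

γ = 1.54
During 4.117 s of lab time, the oscillator's proper time advances by τ = Δt/γ = 4.117/1.540 = 2.673 s = 2.673×10⁰ s.
N = f × τ = 3.00×10⁵ × 2.673×10⁰ = 8.020×10⁵.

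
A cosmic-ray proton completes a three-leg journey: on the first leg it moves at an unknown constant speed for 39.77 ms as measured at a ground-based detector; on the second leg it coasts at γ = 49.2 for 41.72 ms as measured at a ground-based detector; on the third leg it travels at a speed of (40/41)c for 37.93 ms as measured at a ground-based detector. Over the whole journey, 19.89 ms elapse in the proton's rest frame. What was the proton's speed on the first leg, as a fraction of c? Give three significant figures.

β = 0.963

Leg 1: speed unknown; τ_1 = 39.77/γ_1.
Leg 2: γ = 49.2; τ_2 = 41.72/49.20 = 0.8480 ms.
Leg 3: γ = 1/√(1 − (40/41)²) = 41/9 ≈ 4.556; τ_3 = 37.93/4.556 = 8.326 ms.
Total proper time: τ_1 + 0.8480 + 8.326 = 19.89, so τ_1 = 19.89 − 9.174 = 10.72 ms.
γ_1 = 39.77/10.72 = 3.711; β = √(1 − 1/γ²) = √0.9274.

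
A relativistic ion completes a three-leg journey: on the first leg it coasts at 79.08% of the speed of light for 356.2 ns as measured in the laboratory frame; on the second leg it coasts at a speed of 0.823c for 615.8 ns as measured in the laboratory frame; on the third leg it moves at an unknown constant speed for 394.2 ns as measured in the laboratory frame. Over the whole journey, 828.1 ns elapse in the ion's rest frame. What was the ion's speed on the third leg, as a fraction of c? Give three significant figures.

Leg 1: β = 0.7908; γ = 1/√(1 − 0.7908²) = 1/√0.3746 = 1.634; τ_1 = 356.2/1.634 = 218.0 ns.
Leg 2: γ = 1/√(1 − 0.823²) = 1/√0.3227 = 1.760; τ_2 = 615.8/1.760 = 349.8 ns.
Leg 3: speed unknown; τ_3 = 394.2/γ_3.
Total proper time: 218.0 + 349.8 + τ_3 = 828.1, so τ_3 = 828.1 − 567.8 = 260.3 ns.
γ_3 = 394.2/260.3 = 1.515; β = √(1 − 1/γ²) = √0.5640.

β = 0.751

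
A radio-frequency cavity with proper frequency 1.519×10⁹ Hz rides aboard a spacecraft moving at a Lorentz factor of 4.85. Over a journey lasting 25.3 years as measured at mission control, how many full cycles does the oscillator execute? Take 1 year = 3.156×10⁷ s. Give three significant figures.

γ = 4.85
The oscillator's own cycle count is N = f × τ where τ is the proper time aboard the spacecraft. τ = Δt/γ = 25.3/4.850 = 5.216 years = 1.646×10⁸ s.
N = 1.519×10⁹ × 1.646×10⁸ = 2.501×10¹⁷.

N = 2.50×10¹⁷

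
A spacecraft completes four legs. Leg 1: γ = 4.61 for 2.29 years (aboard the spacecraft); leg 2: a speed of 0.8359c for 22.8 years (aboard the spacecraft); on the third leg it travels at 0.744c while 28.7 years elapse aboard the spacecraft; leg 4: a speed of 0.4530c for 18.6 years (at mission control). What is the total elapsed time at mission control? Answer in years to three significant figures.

Δt = 114 years

Leg 1: γ = 4.61; Δt_1 = 4.610 × 2.29 = 10.56 years.
Leg 2: γ = 1/√(1 − 0.8359²) = 1/√0.3013 = 1.822; Δt_2 = 1.822 × 22.8 = 41.54 years.
Leg 3: γ = 1/√(1 − 0.744²) = 1/√0.4465 = 1.497; Δt_3 = 1.497 × 28.7 = 42.95 years.
Leg 4: 18.6 years is already measured at mission control.
Total: 10.56 + 41.54 + 42.95 + 18.60 years.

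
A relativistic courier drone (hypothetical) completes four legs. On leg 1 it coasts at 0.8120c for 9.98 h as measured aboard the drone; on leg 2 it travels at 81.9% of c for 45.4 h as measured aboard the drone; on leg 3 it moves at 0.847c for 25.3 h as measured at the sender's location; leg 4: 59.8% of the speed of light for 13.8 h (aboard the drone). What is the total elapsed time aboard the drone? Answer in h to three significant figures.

Leg 1: 9.98 h is already measured aboard the drone.
Leg 2: 45.4 h is already measured aboard the drone.
Leg 3: γ = 1/√(1 − 0.847²) = 1/√0.2826 = 1.881; τ_3 = 25.3/1.881 = 13.45 h.
Leg 4: 13.8 h is already measured aboard the drone.
Total: 9.980 + 45.40 + 13.45 + 13.80 h.

τ = 82.6 h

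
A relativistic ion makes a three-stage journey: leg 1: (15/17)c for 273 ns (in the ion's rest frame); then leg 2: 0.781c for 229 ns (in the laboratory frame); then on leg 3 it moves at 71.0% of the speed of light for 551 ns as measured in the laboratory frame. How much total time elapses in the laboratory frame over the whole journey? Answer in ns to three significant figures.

Δt = 1360 ns

Leg 1: γ = 1/√(1 − (15/17)²) = 17/8 = 2.125; Δt_1 = 2.125 × 273 = 580.1 ns.
Leg 2: 229 ns is already measured in the laboratory frame.
Leg 3: 551 ns is already measured in the laboratory frame.
Total: 580.1 + 229.0 + 551.0 ns.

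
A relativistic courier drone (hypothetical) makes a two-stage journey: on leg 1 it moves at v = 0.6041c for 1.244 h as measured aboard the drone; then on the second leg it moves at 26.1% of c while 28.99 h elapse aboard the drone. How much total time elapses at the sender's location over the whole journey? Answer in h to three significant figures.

Δt = 31.6 h

Leg 1: γ = 1/√(1 − 0.6041²) = 1/√0.6351 = 1.255; Δt_1 = 1.255 × 1.244 = 1.561 h.
Leg 2: β = 0.261; γ = 1/√(1 − 0.261²) = 1/√0.9319 = 1.036; Δt_2 = 1.036 × 28.99 = 30.03 h.
Total: 1.561 + 30.03 h.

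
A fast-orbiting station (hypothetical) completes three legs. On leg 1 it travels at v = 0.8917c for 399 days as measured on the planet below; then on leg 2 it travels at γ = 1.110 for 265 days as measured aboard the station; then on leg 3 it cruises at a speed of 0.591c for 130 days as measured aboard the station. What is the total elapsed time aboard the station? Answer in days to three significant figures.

Leg 1: γ = 1/√(1 − 0.8917²) = 1/√0.2049 = 2.209; τ_1 = 399/2.209 = 180.6 days.
Leg 2: 265 days is already measured aboard the station.
Leg 3: 130 days is already measured aboard the station.
Total: 180.6 + 265.0 + 130.0 days.

τ = 576 days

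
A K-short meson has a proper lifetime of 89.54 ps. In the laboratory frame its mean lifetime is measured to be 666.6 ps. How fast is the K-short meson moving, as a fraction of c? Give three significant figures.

γ = Δt/τ₀ = 666.6/89.54 = 7.445
β = √(1 − 1/γ²) = √(1 − 0.01804) = √0.9820

β = 0.991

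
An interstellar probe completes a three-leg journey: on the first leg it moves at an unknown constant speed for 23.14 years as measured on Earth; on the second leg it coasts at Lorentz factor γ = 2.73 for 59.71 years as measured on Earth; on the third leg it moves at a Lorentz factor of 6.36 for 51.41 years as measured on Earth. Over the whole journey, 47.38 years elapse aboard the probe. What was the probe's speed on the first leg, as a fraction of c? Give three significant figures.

β = 0.658

Leg 1: speed unknown; τ_1 = 23.14/γ_1.
Leg 2: γ = 2.73; τ_2 = 59.71/2.730 = 21.87 years.
Leg 3: γ = 6.36; τ_3 = 51.41/6.360 = 8.083 years.
Total proper time: τ_1 + 21.87 + 8.083 = 47.38, so τ_1 = 47.38 − 29.96 = 17.42 years.
γ_1 = 23.14/17.42 = 1.328; β = √(1 − 1/γ²) = √0.4330.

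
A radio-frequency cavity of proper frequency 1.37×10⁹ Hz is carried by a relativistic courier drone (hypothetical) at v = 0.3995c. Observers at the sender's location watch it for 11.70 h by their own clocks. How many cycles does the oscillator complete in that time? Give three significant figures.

γ = 1/√(1 − 0.3995²) = 1/√0.8404 = 1.091
During 11.70 h of lab time, the oscillator's proper time advances by τ = Δt/γ = 11.70/1.091 = 10.73 h = 3.861×10⁴ s.
N = f × τ = 1.37×10⁹ × 3.861×10⁴ = 5.290×10¹³.

N = 5.29×10¹³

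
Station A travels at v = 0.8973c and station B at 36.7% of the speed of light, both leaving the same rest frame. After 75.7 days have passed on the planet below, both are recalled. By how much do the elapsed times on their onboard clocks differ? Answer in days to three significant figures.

A: γ = 1/√(1 − 0.8973²) = 1/√0.1949 = 2.265; τ_A = 75.7/2.265 = 33.42 days.
B: β = 0.367; γ = 1/√(1 − 0.367²) = 1/√0.8653 = 1.075; τ_B = 75.7/1.075 = 70.42 days.

|τ_A − τ_B| = 37.0 days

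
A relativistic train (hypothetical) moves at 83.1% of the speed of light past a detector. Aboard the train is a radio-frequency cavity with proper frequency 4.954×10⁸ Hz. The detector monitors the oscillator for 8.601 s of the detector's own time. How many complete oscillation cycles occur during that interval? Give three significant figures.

β = 0.831; γ = 1/√(1 − 0.831²) = 1/√0.3094 = 1.798
During 8.601 s of lab time, the oscillator's proper time advances by τ = Δt/γ = 8.601/1.798 = 4.784 s = 4.784×10⁰ s.
N = f × τ = 4.954×10⁸ × 4.784×10⁰ = 2.370×10⁹.

N = 2.37×10⁹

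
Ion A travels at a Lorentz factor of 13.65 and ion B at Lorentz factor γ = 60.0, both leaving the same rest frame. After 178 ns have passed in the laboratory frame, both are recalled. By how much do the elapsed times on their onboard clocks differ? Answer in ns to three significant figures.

|τ_A − τ_B| = 10.1 ns

A: γ = 13.65; τ_A = 178/13.65 = 13.04 ns.
B: γ = 60.0; τ_B = 178/60.00 = 2.967 ns.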